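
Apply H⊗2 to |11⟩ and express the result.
1/2|00⟩ - 1/2|01⟩ - 1/2|10⟩ + 1/2|11⟩

H⊗2 gives amp(|y⟩) = (1/2) Σ_x (−1)^(x·y) amp(|x⟩), where x·y is the number of positions in which both x and y have a 1.
|00⟩: (1)/2 = 1/2
|01⟩: (-1)/2 = -1/2
|10⟩: (-1)/2 = -1/2
|11⟩: (1)/2 = 1/2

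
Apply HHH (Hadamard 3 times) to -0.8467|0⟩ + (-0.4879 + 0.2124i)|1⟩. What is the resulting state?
(-0.9437 + 0.1502i)|0⟩ + (-0.2537 - 0.1502i)|1⟩

H² = I, so H^3 = H: a single Hadamard. With (a, b) = (-0.8467, (-0.4879 + 0.2124i)), H gives ((a + b)/√2, (a − b)/√2) = ((-0.9437 + 0.1502i), (-0.2537 - 0.1502i)).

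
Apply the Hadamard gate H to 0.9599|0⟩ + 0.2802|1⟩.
0.8769|0⟩ + 0.4806|1⟩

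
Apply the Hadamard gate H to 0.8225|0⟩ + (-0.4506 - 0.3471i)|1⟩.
(0.263 - 0.2454i)|0⟩ + (0.9002 + 0.2454i)|1⟩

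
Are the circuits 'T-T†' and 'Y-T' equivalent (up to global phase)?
No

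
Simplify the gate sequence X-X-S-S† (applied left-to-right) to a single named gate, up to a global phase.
I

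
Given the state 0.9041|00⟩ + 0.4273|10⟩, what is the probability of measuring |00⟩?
0.8174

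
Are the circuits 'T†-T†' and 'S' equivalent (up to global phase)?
No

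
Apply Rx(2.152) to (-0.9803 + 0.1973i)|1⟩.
(0.1736 + 0.8627i)|0⟩ + (-0.4655 + 0.09369i)|1⟩

Rx(2.152) = [[cos(θ/2), −i·sin(θ/2)], [−i·sin(θ/2), cos(θ/2)]]; θ = 2.152, cos(θ/2) ≈ 0.474852, sin(θ/2) ≈ 0.880065.
With a = amp(|0⟩) = 0 and b = amp(|1⟩) = (-0.9803 + 0.1973i):
new amp(|0⟩) = (0.474852)·a + (-0.880065i)·b = (0.1736 + 0.8627i)
new amp(|1⟩) = (-0.880065i)·a + (0.474852)·b = (-0.4655 + 0.09369i)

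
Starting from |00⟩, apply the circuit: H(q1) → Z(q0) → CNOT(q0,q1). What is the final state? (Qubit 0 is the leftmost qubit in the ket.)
1/√2|00⟩ + 1/√2|01⟩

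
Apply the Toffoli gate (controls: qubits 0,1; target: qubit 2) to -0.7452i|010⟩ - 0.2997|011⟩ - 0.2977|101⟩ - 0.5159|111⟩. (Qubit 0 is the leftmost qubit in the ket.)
-0.7452i|010⟩ - 0.2997|011⟩ - 0.2977|101⟩ - 0.5159|110⟩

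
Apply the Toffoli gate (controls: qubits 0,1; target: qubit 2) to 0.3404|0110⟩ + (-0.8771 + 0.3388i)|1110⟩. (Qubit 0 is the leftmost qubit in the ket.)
0.3404|0110⟩ + (-0.8771 + 0.3388i)|1100⟩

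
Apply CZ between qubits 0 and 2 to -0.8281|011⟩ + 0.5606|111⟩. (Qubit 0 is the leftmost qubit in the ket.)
-0.8281|011⟩ - 0.5606|111⟩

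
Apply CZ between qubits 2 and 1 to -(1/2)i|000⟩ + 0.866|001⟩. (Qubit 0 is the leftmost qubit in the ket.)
-(1/2)i|000⟩ + 0.866|001⟩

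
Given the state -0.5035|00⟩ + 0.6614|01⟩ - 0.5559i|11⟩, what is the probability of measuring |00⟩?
0.2535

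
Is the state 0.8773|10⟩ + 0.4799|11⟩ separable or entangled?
Separable

Writing the state as a|00⟩ + b|01⟩ + c|10⟩ + d|11⟩, it is a product state iff ad − bc = 0.
Here (a, b, c, d) = (0, 0, 0.8773, 0.4799): ad − bc = (0)(0.4799) − (0)(0.8773) = 0, so the state is separable.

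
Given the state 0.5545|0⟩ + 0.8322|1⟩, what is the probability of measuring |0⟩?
0.3075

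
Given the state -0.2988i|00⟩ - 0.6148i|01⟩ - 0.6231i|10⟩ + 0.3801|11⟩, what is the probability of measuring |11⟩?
0.1445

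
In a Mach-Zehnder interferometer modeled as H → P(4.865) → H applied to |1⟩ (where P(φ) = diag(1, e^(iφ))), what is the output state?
(0.424 + 0.4942i)|0⟩ + (0.576 - 0.4942i)|1⟩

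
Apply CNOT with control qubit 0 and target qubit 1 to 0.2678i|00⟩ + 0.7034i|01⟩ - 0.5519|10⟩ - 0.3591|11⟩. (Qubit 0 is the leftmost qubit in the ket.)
0.2678i|00⟩ + 0.7034i|01⟩ - 0.3591|10⟩ - 0.5519|11⟩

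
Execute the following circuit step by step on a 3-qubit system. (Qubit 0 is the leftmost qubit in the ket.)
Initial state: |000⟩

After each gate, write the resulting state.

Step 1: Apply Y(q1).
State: i|010⟩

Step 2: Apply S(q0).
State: i|010⟩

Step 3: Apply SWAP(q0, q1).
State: i|100⟩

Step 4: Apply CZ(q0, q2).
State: i|100⟩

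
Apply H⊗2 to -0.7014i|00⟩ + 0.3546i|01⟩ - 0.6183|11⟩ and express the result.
(-0.3092 - 0.1734i)|00⟩ + (0.3092 - 0.528i)|01⟩ + (0.3092 - 0.1734i)|10⟩ + (-0.3092 - 0.528i)|11⟩

H⊗2 gives amp(|y⟩) = (1/2) Σ_x (−1)^(x·y) amp(|x⟩), where x·y is the number of positions in which both x and y have a 1.
|00⟩: (-0.7014i + 0.3546i - 0.6183)/2 = (-0.3092 - 0.1734i)
|01⟩: (-0.7014i - 0.3546i + 0.6183)/2 = (0.3092 - 0.528i)
|10⟩: (-0.7014i + 0.3546i + 0.6183)/2 = (0.3092 - 0.1734i)
|11⟩: (-0.7014i - 0.3546i - 0.6183)/2 = (-0.3092 - 0.528i)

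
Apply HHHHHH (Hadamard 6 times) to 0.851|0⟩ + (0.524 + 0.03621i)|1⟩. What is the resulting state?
0.851|0⟩ + (0.524 + 0.03621i)|1⟩

H² = I, so an even number of Hadamards cancels: H^6 = I and the state is unchanged.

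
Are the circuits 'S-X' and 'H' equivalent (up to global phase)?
No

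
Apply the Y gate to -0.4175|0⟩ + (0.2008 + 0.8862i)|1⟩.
(0.8862 - 0.2008i)|0⟩ - 0.4175i|1⟩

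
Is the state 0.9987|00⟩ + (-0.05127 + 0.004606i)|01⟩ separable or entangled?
Separable

Writing the state as a|00⟩ + b|01⟩ + c|10⟩ + d|11⟩, it is a product state iff ad − bc = 0.
Here (a, b, c, d) = (0.9987, (-0.05127 + 0.004606i), 0, 0): ad − bc = (0.9987)(0) − (-0.05127 + 0.004606i)(0) = 0, so the state is separable.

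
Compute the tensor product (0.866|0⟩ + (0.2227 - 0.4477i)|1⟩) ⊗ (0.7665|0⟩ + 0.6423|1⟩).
0.6638|00⟩ + 0.5562|01⟩ + (0.1707 - 0.3432i)|10⟩ + (0.143 - 0.2876i)|11⟩

amp(|b₁b₂…⟩) = product of the factor amplitudes for bits b₁, b₂, …; only kets whose every factor amplitude is nonzero survive.
|00⟩: (0.866)(0.7665) = 0.6638
|01⟩: (0.866)(0.6423) = 0.5562
|10⟩: (0.2227 - 0.4477i)(0.7665) = (0.1707 - 0.3432i)
|11⟩: (0.2227 - 0.4477i)(0.6423) = (0.143 - 0.2876i)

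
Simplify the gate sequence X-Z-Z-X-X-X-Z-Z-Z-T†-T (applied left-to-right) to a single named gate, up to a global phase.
Z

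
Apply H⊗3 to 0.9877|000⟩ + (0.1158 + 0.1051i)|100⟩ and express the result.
(0.3901 + 0.03716i)|000⟩ + (0.3901 + 0.03716i)|001⟩ + (0.3901 + 0.03716i)|010⟩ + (0.3901 + 0.03716i)|011⟩ + (0.3083 - 0.03716i)|100⟩ + (0.3083 - 0.03716i)|101⟩ + (0.3083 - 0.03716i)|110⟩ + (0.3083 - 0.03716i)|111⟩

H⊗3 gives amp(|y⟩) = (1/2√2) Σ_x (−1)^(x·y) amp(|x⟩), where x·y is the number of positions in which both x and y have a 1.
|000⟩: (0.9877 + (0.1158 + 0.1051i))/(2√2) = (0.3901 + 0.03716i)
|001⟩: (0.9877 + (0.1158 + 0.1051i))/(2√2) = (0.3901 + 0.03716i)
|010⟩: (0.9877 + (0.1158 + 0.1051i))/(2√2) = (0.3901 + 0.03716i)
|011⟩: (0.9877 + (0.1158 + 0.1051i))/(2√2) = (0.3901 + 0.03716i)
|100⟩: (0.9877 - (0.1158 + 0.1051i))/(2√2) = (0.3083 - 0.03716i)
|101⟩: (0.9877 - (0.1158 + 0.1051i))/(2√2) = (0.3083 - 0.03716i)
|110⟩: (0.9877 - (0.1158 + 0.1051i))/(2√2) = (0.3083 - 0.03716i)
|111⟩: (0.9877 - (0.1158 + 0.1051i))/(2√2) = (0.3083 - 0.03716i)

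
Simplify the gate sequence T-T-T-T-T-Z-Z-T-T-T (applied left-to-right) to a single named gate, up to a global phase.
I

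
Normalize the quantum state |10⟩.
|10⟩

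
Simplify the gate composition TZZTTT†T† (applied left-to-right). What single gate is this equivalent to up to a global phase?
T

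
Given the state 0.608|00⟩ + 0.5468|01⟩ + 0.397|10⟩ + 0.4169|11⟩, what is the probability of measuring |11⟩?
0.1738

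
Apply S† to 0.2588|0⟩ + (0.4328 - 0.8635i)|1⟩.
0.2588|0⟩ + (-0.8635 - 0.4328i)|1⟩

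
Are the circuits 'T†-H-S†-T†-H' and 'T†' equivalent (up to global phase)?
No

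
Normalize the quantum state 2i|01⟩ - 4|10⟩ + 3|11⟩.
0.3714i|01⟩ - 0.7428|10⟩ + 0.5571|11⟩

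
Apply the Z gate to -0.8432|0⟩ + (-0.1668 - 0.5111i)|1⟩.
-0.8432|0⟩ + (0.1668 + 0.5111i)|1⟩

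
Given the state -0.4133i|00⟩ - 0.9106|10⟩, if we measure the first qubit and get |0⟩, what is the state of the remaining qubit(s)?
-i|0⟩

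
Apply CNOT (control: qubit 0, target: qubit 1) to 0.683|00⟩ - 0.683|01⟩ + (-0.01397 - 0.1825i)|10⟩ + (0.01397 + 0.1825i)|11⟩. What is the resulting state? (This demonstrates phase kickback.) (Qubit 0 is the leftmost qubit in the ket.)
0.683|00⟩ - 0.683|01⟩ + (0.01397 + 0.1825i)|10⟩ + (-0.01397 - 0.1825i)|11⟩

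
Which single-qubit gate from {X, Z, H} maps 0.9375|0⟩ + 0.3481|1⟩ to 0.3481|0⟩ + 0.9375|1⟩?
X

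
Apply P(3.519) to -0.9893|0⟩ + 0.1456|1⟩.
-0.9893|0⟩ + (-0.1354 - 0.05366i)|1⟩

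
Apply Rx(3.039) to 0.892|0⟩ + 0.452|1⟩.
(0.04574 - 0.4514i)|0⟩ + (0.02318 - 0.8908i)|1⟩

Rx(3.039) = [[cos(θ/2), −i·sin(θ/2)], [−i·sin(θ/2), cos(θ/2)]]; θ = 3.039, cos(θ/2) ≈ 0.0512738, sin(θ/2) ≈ 0.998685.
With a = amp(|0⟩) = 0.892 and b = amp(|1⟩) = 0.452:
new amp(|0⟩) = (0.0512738)·a + (-0.998685i)·b = (0.04574 - 0.4514i)
new amp(|1⟩) = (-0.998685i)·a + (0.0512738)·b = (0.02318 - 0.8908i)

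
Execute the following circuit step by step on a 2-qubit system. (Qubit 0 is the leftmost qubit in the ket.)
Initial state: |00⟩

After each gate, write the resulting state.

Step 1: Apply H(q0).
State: 1/√2|00⟩ + 1/√2|10⟩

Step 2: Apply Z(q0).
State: 1/√2|00⟩ - 1/√2|10⟩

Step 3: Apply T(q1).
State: 1/√2|00⟩ - 1/√2|10⟩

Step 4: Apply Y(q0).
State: (1/√2)i|00⟩ + (1/√2)i|10⟩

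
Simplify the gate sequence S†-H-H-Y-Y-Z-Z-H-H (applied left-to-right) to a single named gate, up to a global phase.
S†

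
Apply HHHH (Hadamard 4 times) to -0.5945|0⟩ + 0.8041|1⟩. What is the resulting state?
-0.5945|0⟩ + 0.8041|1⟩

H² = I, so an even number of Hadamards cancels: H^4 = I and the state is unchanged.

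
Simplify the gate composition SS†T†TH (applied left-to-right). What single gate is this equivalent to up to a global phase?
H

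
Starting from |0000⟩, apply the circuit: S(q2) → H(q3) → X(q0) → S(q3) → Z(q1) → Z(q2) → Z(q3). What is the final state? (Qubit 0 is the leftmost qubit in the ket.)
1/√2|1000⟩ - (1/√2)i|1001⟩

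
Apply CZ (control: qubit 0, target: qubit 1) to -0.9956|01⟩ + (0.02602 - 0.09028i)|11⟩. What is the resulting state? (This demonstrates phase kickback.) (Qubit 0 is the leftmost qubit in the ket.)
-0.9956|01⟩ + (-0.02602 + 0.09028i)|11⟩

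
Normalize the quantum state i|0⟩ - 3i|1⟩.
0.3162i|0⟩ - 0.9487i|1⟩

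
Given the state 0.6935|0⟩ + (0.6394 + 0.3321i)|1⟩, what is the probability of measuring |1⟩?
0.5191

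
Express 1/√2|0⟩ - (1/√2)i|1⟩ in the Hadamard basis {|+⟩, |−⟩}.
(1/2 - (1/2)i)|+⟩ + (1/2 + (1/2)i)|−⟩

With |ψ⟩ = α|0⟩ + β|1⟩, the Hadamard-basis coefficients are ⟨+|ψ⟩ = (α + β)/√2 and ⟨−|ψ⟩ = (α − β)/√2.
Here α = 1/√2, β = -(1/√2)i: (α + β)/√2 = (1/2 - (1/2)i), (α − β)/√2 = (1/2 + (1/2)i).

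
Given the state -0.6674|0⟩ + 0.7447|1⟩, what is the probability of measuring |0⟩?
0.4454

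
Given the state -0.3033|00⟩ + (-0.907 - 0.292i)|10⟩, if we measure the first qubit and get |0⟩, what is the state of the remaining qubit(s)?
-|0⟩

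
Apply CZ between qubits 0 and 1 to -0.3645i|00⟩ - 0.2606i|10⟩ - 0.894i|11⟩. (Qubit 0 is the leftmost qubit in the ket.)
-0.3645i|00⟩ - 0.2606i|10⟩ + 0.894i|11⟩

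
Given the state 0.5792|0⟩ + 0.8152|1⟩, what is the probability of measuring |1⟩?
0.6646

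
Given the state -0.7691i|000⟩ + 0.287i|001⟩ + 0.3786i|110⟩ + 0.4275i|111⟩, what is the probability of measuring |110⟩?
0.1433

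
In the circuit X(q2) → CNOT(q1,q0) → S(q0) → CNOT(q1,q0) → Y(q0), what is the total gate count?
5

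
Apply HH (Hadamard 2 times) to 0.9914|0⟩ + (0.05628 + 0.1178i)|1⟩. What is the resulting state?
0.9914|0⟩ + (0.05628 + 0.1178i)|1⟩

H² = I, so an even number of Hadamards cancels: H^2 = I and the state is unchanged.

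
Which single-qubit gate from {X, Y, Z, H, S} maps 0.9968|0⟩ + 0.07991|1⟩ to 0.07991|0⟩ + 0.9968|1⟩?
X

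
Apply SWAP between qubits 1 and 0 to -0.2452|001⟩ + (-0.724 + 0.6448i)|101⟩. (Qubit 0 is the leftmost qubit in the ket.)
-0.2452|001⟩ + (-0.724 + 0.6448i)|011⟩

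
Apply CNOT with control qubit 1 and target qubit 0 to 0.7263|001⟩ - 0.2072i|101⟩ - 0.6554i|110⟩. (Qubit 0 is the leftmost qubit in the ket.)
0.7263|001⟩ - 0.6554i|010⟩ - 0.2072i|101⟩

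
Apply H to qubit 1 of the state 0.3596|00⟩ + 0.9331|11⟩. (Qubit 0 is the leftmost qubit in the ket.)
0.2543|00⟩ + 0.2543|01⟩ + 0.6598|10⟩ - 0.6598|11⟩

H on qubit 1 mixes each pair of kets that differ only in qubit 1: amplitudes (a, b) of (|…0…⟩, |…1…⟩) become ((a + b)/√2, (a − b)/√2). Kets absent from the input have amplitude 0.
(|00⟩, |01⟩): (a, b) = (0.3596, 0) → (0.2543, 0.2543)
(|10⟩, |11⟩): (a, b) = (0, 0.9331) → (0.6598, -0.6598)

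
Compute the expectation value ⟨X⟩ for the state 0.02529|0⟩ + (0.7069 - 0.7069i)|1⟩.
0.03576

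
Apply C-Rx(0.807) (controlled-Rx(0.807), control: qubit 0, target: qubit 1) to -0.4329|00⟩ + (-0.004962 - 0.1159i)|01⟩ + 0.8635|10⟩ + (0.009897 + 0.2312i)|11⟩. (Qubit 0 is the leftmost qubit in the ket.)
-0.4329|00⟩ + (-0.004962 - 0.1159i)|01⟩ + (0.8849 - 0.003886i)|10⟩ + (0.009102 - 0.1264i)|11⟩

C-Rx(0.807) leaves the control-|0⟩ kets |00⟩, |01⟩ unchanged and applies Rx(0.807) to qubit 1 on the control-|1⟩ pair (|10⟩, |11⟩).
Rx(0.807) = [[cos(θ/2), −i·sin(θ/2)], [−i·sin(θ/2), cos(θ/2)]]; θ = 0.807, cos(θ/2) ≈ 0.919692, sin(θ/2) ≈ 0.39264.
With a = amp(|10⟩) = 0.8635 and b = amp(|11⟩) = (0.009897 + 0.2312i):
new amp(|10⟩) = (0.919692)·a + (-0.39264i)·b = (0.8849 - 0.003886i)
new amp(|11⟩) = (-0.39264i)·a + (0.919692)·b = (0.009102 - 0.1264i)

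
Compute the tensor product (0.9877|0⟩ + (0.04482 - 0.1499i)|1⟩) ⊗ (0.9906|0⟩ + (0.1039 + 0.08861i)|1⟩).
0.9784|00⟩ + (0.1026 + 0.08752i)|01⟩ + (0.0444 - 0.1485i)|10⟩ + (0.01794 - 0.0116i)|11⟩

amp(|b₁b₂…⟩) = product of the factor amplitudes for bits b₁, b₂, …; only kets whose every factor amplitude is nonzero survive.
|00⟩: (0.9877)(0.9906) = 0.9784
|01⟩: (0.9877)(0.1039 + 0.08861i) = (0.1026 + 0.08752i)
|10⟩: (0.04482 - 0.1499i)(0.9906) = (0.0444 - 0.1485i)
|11⟩: (0.04482 - 0.1499i)(0.1039 + 0.08861i) = (0.01794 - 0.0116i)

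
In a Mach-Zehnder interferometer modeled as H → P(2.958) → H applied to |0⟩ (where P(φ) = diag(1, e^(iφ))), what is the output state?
(0.008403 + 0.09128i)|0⟩ + (0.9916 - 0.09128i)|1⟩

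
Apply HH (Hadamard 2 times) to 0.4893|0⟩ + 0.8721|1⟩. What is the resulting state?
0.4893|0⟩ + 0.8721|1⟩

H² = I, so an even number of Hadamards cancels: H^2 = I and the state is unchanged.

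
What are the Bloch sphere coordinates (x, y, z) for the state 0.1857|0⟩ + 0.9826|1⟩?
(0.3649, 0, -0.931)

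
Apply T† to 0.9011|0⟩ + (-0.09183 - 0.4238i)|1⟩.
0.9011|0⟩ + (-0.3646 - 0.2347i)|1⟩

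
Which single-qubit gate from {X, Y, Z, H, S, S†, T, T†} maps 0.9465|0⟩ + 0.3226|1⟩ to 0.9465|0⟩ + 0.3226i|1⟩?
S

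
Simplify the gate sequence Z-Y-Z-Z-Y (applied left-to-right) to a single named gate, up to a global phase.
Z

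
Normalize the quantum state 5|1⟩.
|1⟩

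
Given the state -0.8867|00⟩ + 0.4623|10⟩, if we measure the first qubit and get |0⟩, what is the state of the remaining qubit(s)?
-|0⟩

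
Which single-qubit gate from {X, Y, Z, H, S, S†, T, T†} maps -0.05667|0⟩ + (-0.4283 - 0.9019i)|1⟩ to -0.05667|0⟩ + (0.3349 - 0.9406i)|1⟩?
T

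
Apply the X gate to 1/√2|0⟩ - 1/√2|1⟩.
-1/√2|0⟩ + 1/√2|1⟩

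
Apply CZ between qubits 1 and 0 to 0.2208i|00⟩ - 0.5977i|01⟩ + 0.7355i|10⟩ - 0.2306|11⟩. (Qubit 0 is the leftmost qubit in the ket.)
0.2208i|00⟩ - 0.5977i|01⟩ + 0.7355i|10⟩ + 0.2306|11⟩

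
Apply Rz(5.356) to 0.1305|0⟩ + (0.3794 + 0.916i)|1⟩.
(-0.1167 - 0.05835i)|0⟩ + (-0.749 - 0.6497i)|1⟩

Rz(5.356) = [[e^(−iθ/2), 0], [0, e^(iθ/2)]] with e^(±iθ/2) = cos(θ/2) ± i·sin(θ/2); θ = 5.356, cos(θ/2) ≈ -0.894452, sin(θ/2) ≈ 0.447164.
With a = amp(|0⟩) = 0.1305 and b = amp(|1⟩) = (0.3794 + 0.916i):
new amp(|0⟩) = (-0.894452 - 0.447164i)·a = (-0.1167 - 0.05835i)
new amp(|1⟩) = (-0.894452 + 0.447164i)·b = (-0.749 - 0.6497i)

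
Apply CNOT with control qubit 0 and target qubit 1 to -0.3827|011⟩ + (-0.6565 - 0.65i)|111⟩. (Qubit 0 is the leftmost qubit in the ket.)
-0.3827|011⟩ + (-0.6565 - 0.65i)|101⟩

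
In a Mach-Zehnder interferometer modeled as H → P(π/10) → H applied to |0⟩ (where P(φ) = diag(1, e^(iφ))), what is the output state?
(0.9755 + 0.1545i)|0⟩ + (0.02447 - 0.1545i)|1⟩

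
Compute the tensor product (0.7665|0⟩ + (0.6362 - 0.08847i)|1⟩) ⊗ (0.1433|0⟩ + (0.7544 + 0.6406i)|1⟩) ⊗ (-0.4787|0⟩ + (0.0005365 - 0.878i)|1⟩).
-0.05258|000⟩ + (0.00005893 - 0.09644i)|001⟩ + (-0.2768 - 0.2351i)|010⟩ + (0.4314 - 0.5074i)|011⟩ + (-0.04364 + 0.006069i)|100⟩ + (-0.01108 - 0.08005i)|101⟩ + (-0.2569 - 0.1631i)|110⟩ + (0.2995 - 0.471i)|111⟩

amp(|b₁b₂…⟩) = product of the factor amplitudes for bits b₁, b₂, …; only kets whose every factor amplitude is nonzero survive.
|000⟩: (0.7665)(0.1433)(-0.4787) = -0.05258
|001⟩: (0.7665)(0.1433)(0.0005365 - 0.878i) = (0.00005893 - 0.09644i)
|010⟩: (0.7665)(0.7544 + 0.6406i)(-0.4787) = (-0.2768 - 0.2351i)
|011⟩: (0.7665)(0.7544 + 0.6406i)(0.0005365 - 0.878i) = (0.4314 - 0.5074i)
|100⟩: (0.6362 - 0.08847i)(0.1433)(-0.4787) = (-0.04364 + 0.006069i)
|101⟩: (0.6362 - 0.08847i)(0.1433)(0.0005365 - 0.878i) = (-0.01108 - 0.08005i)
|110⟩: (0.6362 - 0.08847i)(0.7544 + 0.6406i)(-0.4787) = (-0.2569 - 0.1631i)
|111⟩: (0.6362 - 0.08847i)(0.7544 + 0.6406i)(0.0005365 - 0.878i) = (0.2995 - 0.471i)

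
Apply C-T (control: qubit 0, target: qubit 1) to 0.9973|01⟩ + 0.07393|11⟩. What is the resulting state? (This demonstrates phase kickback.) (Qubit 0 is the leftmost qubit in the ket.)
0.9973|01⟩ + (0.05228 + 0.05228i)|11⟩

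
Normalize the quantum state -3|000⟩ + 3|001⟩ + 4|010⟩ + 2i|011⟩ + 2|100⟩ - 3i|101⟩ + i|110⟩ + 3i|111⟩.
-0.3841|000⟩ + 0.3841|001⟩ + 0.5121|010⟩ + 0.2561i|011⟩ + 0.2561|100⟩ - 0.3841i|101⟩ + 0.128i|110⟩ + 0.3841i|111⟩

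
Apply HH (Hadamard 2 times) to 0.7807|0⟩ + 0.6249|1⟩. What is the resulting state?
0.7807|0⟩ + 0.6249|1⟩

H² = I, so an even number of Hadamards cancels: H^2 = I and the state is unchanged.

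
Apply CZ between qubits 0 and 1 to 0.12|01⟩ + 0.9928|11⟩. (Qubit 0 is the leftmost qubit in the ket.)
0.12|01⟩ - 0.9928|11⟩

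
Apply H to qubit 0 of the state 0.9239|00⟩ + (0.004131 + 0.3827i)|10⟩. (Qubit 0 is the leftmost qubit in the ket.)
(0.6562 + 0.2706i)|00⟩ + (0.6504 - 0.2706i)|10⟩

H on qubit 0 mixes each pair of kets that differ only in qubit 0: amplitudes (a, b) of (|…0…⟩, |…1…⟩) become ((a + b)/√2, (a − b)/√2). Kets absent from the input have amplitude 0.
(|00⟩, |10⟩): (a, b) = (0.9239, (0.004131 + 0.3827i)) → ((0.6562 + 0.2706i), (0.6504 - 0.2706i))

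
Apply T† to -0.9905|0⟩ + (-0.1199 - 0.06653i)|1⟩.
-0.9905|0⟩ + (-0.1318 + 0.03774i)|1⟩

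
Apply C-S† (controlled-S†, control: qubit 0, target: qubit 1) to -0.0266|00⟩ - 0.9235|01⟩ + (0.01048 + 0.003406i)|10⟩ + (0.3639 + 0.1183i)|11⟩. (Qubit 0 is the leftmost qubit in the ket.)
-0.0266|00⟩ - 0.9235|01⟩ + (0.01048 + 0.003406i)|10⟩ + (0.1183 - 0.3639i)|11⟩

C-S† leaves the control-|0⟩ kets |00⟩, |01⟩ unchanged and applies S† to qubit 1 on the control-|1⟩ pair (|10⟩, |11⟩).
S† = [[1, 0], [0, -i]].
With a = amp(|10⟩) = (0.01048 + 0.003406i) and b = amp(|11⟩) = (0.3639 + 0.1183i):
new amp(|10⟩) = (1)·a = (0.01048 + 0.003406i)
new amp(|11⟩) = (-i)·b = (0.1183 - 0.3639i)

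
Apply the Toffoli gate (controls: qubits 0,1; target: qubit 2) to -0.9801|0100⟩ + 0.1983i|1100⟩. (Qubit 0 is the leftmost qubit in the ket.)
-0.9801|0100⟩ + 0.1983i|1110⟩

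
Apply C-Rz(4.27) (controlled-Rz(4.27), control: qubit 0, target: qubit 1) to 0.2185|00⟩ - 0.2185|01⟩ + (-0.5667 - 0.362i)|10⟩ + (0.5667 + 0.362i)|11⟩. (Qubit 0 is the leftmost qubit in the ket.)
0.2185|00⟩ - 0.2185|01⟩ + (-0.002856 + 0.6724i)|10⟩ + (-0.6089 + 0.2853i)|11⟩

C-Rz(4.27) leaves the control-|0⟩ kets |00⟩, |01⟩ unchanged and applies Rz(4.27) to qubit 1 on the control-|1⟩ pair (|10⟩, |11⟩).
Rz(4.27) = [[e^(−iθ/2), 0], [0, e^(iθ/2)]] with e^(±iθ/2) = cos(θ/2) ± i·sin(θ/2); θ = 4.27, cos(θ/2) ≈ -0.534743, sin(θ/2) ≈ 0.845015.
With a = amp(|10⟩) = (-0.5667 - 0.362i) and b = amp(|11⟩) = (0.5667 + 0.362i):
new amp(|10⟩) = (-0.534743 - 0.845015i)·a = (-0.002856 + 0.6724i)
new amp(|11⟩) = (-0.534743 + 0.845015i)·b = (-0.6089 + 0.2853i)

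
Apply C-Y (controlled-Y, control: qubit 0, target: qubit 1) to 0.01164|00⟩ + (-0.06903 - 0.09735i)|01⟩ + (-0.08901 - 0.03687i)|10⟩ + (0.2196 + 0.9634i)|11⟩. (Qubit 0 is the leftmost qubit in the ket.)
0.01164|00⟩ + (-0.06903 - 0.09735i)|01⟩ + (0.9634 - 0.2196i)|10⟩ + (0.03687 - 0.08901i)|11⟩

C-Y leaves the control-|0⟩ kets |00⟩, |01⟩ unchanged and applies Y to qubit 1 on the control-|1⟩ pair (|10⟩, |11⟩).
Y = [[0, -i], [i, 0]].
With a = amp(|10⟩) = (-0.08901 - 0.03687i) and b = amp(|11⟩) = (0.2196 + 0.9634i):
new amp(|10⟩) = (-i)·b = (0.9634 - 0.2196i)
new amp(|11⟩) = (i)·a = (0.03687 - 0.08901i)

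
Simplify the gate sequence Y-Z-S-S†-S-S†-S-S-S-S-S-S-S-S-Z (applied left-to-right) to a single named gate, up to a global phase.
Y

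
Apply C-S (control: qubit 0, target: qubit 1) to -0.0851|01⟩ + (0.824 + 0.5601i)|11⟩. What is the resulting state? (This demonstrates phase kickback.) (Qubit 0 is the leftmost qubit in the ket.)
-0.0851|01⟩ + (-0.5601 + 0.824i)|11⟩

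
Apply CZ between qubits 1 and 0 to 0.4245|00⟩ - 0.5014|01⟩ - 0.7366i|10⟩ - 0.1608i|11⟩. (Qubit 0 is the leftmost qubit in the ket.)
0.4245|00⟩ - 0.5014|01⟩ - 0.7366i|10⟩ + 0.1608i|11⟩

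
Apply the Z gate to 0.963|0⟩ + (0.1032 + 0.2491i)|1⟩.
0.963|0⟩ + (-0.1032 - 0.2491i)|1⟩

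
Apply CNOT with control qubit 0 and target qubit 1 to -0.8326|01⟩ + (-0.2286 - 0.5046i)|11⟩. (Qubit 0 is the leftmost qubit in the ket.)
-0.8326|01⟩ + (-0.2286 - 0.5046i)|10⟩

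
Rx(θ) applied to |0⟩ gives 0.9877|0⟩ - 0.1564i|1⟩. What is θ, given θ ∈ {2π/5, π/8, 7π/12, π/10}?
π/10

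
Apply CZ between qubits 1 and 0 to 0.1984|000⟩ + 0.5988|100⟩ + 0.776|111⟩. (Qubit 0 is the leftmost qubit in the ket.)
0.1984|000⟩ + 0.5988|100⟩ - 0.776|111⟩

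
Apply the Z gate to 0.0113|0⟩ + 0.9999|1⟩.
0.0113|0⟩ - 0.9999|1⟩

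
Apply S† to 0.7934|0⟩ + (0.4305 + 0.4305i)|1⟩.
0.7934|0⟩ + (0.4305 - 0.4305i)|1⟩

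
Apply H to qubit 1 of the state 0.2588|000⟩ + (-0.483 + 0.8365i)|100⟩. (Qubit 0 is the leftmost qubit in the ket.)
0.183|000⟩ + 0.183|010⟩ + (-0.3415 + 0.5915i)|100⟩ + (-0.3415 + 0.5915i)|110⟩

H on qubit 1 mixes each pair of kets that differ only in qubit 1: amplitudes (a, b) of (|…0…⟩, |…1…⟩) become ((a + b)/√2, (a − b)/√2). Kets absent from the input have amplitude 0.
(|000⟩, |010⟩): (a, b) = (0.2588, 0) → (0.183, 0.183)
(|100⟩, |110⟩): (a, b) = ((-0.483 + 0.8365i), 0) → ((-0.3415 + 0.5915i), (-0.3415 + 0.5915i))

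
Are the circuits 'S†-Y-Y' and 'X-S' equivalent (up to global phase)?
No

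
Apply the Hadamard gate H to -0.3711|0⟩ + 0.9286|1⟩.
0.3942|0⟩ - 0.919|1⟩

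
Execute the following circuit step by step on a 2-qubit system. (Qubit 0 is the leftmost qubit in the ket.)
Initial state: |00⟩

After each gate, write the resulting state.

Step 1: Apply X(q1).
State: |01⟩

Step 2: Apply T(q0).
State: |01⟩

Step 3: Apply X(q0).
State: |11⟩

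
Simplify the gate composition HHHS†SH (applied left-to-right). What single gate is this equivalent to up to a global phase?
I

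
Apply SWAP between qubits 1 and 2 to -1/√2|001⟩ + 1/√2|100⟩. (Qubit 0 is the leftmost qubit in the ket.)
-1/√2|010⟩ + 1/√2|100⟩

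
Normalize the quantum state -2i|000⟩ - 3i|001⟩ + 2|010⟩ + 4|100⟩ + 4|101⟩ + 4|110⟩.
-0.2481i|000⟩ - 0.3721i|001⟩ + 0.2481|010⟩ + 0.4961|100⟩ + 0.4961|101⟩ + 0.4961|110⟩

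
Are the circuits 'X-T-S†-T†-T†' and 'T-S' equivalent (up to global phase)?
No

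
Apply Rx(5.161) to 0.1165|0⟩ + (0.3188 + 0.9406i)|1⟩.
(0.4019 - 0.1696i)|0⟩ + (-0.2699 - 0.8584i)|1⟩

Rx(5.161) = [[cos(θ/2), −i·sin(θ/2)], [−i·sin(θ/2), cos(θ/2)]]; θ = 5.161, cos(θ/2) ≈ -0.846674, sin(θ/2) ≈ 0.532112.
With a = amp(|0⟩) = 0.1165 and b = amp(|1⟩) = (0.3188 + 0.9406i):
new amp(|0⟩) = (-0.846674)·a + (-0.532112i)·b = (0.4019 - 0.1696i)
new amp(|1⟩) = (-0.532112i)·a + (-0.846674)·b = (-0.2699 - 0.8584i)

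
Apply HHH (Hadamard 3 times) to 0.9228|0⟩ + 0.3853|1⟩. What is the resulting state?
0.925|0⟩ + 0.3801|1⟩

H² = I, so H^3 = H: a single Hadamard. With (a, b) = (0.9228, 0.3853), H gives ((a + b)/√2, (a − b)/√2) = (0.925, 0.3801).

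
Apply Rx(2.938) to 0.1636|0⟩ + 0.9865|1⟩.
(0.01663 - 0.9814i)|0⟩ + (0.1002 - 0.1628i)|1⟩

Rx(2.938) = [[cos(θ/2), −i·sin(θ/2)], [−i·sin(θ/2), cos(θ/2)]]; θ = 2.938, cos(θ/2) ≈ 0.101621, sin(θ/2) ≈ 0.994823.
With a = amp(|0⟩) = 0.1636 and b = amp(|1⟩) = 0.9865:
new amp(|0⟩) = (0.101621)·a + (-0.994823i)·b = (0.01663 - 0.9814i)
new amp(|1⟩) = (-0.994823i)·a + (0.101621)·b = (0.1002 - 0.1628i)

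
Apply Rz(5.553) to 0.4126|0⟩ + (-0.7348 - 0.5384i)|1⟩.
(-0.3854 - 0.1473i)|0⟩ + (0.8786 + 0.2406i)|1⟩

Rz(5.553) = [[e^(−iθ/2), 0], [0, e^(iθ/2)]] with e^(±iθ/2) = cos(θ/2) ± i·sin(θ/2); θ = 5.553, cos(θ/2) ≈ -0.934091, sin(θ/2) ≈ 0.357036.
With a = amp(|0⟩) = 0.4126 and b = amp(|1⟩) = (-0.7348 - 0.5384i):
new amp(|0⟩) = (-0.934091 - 0.357036i)·a = (-0.3854 - 0.1473i)
new amp(|1⟩) = (-0.934091 + 0.357036i)·b = (0.8786 + 0.2406i)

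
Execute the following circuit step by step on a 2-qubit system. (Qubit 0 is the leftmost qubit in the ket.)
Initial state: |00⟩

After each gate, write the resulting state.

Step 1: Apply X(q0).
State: |10⟩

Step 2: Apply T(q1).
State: |10⟩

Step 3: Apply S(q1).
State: |10⟩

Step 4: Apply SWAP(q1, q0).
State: |01⟩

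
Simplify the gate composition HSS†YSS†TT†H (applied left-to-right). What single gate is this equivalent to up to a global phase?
Y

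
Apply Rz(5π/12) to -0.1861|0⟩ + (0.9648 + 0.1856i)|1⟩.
(-0.1476 + 0.1133i)|0⟩ + (0.6524 + 0.7346i)|1⟩

Rz(5π/12) = [[e^(−iθ/2), 0], [0, e^(iθ/2)]] with e^(±iθ/2) = cos(θ/2) ± i·sin(θ/2); θ = 5π/12, cos(θ/2) ≈ 0.793353, sin(θ/2) ≈ 0.608761.
With a = amp(|0⟩) = -0.1861 and b = amp(|1⟩) = (0.9648 + 0.1856i):
new amp(|0⟩) = (0.793353 - 0.608761i)·a = (-0.1476 + 0.1133i)
new amp(|1⟩) = (0.793353 + 0.608761i)·b = (0.6524 + 0.7346i)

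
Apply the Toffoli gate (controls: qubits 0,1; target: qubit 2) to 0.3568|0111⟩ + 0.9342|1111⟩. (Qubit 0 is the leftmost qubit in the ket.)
0.3568|0111⟩ + 0.9342|1101⟩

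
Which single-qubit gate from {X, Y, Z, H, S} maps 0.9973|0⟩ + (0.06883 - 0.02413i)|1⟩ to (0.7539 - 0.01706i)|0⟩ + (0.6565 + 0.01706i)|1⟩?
H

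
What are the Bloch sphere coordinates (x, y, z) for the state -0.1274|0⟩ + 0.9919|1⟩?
(-0.2527, 0, -0.9676)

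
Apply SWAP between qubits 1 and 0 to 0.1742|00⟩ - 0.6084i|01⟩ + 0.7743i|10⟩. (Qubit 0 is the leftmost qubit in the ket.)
0.1742|00⟩ + 0.7743i|01⟩ - 0.6084i|10⟩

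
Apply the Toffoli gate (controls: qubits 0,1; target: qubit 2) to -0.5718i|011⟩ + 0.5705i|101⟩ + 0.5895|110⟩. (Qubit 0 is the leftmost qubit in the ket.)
-0.5718i|011⟩ + 0.5705i|101⟩ + 0.5895|111⟩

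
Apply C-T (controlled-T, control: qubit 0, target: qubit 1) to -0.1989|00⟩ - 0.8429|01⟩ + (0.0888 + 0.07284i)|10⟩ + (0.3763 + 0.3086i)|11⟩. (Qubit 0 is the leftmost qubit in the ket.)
-0.1989|00⟩ - 0.8429|01⟩ + (0.0888 + 0.07284i)|10⟩ + (0.04787 + 0.4843i)|11⟩

C-T leaves the control-|0⟩ kets |00⟩, |01⟩ unchanged and applies T to qubit 1 on the control-|1⟩ pair (|10⟩, |11⟩).
T = [[1, 0], [0, (1/√2 + (1/√2)i)]].
With a = amp(|10⟩) = (0.0888 + 0.07284i) and b = amp(|11⟩) = (0.3763 + 0.3086i):
new amp(|10⟩) = (1)·a = (0.0888 + 0.07284i)
new amp(|11⟩) = (1/√2 + (1/√2)i)·b = (0.04787 + 0.4843i)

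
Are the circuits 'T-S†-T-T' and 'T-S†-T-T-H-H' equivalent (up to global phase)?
Yes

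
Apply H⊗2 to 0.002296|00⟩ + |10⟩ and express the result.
0.5011|00⟩ + 0.5011|01⟩ - 0.4989|10⟩ - 0.4989|11⟩

H⊗2 gives amp(|y⟩) = (1/2) Σ_x (−1)^(x·y) amp(|x⟩), where x·y is the number of positions in which both x and y have a 1.
|00⟩: (0.002296 + 1)/2 = 0.5011
|01⟩: (0.002296 + 1)/2 = 0.5011
|10⟩: (0.002296 - 1)/2 = -0.4989
|11⟩: (0.002296 - 1)/2 = -0.4989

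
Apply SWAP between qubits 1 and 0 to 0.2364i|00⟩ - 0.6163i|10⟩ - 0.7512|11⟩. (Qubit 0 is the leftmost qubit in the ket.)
0.2364i|00⟩ - 0.6163i|01⟩ - 0.7512|11⟩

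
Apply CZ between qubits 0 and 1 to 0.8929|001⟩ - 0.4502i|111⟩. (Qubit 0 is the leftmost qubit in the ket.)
0.8929|001⟩ + 0.4502i|111⟩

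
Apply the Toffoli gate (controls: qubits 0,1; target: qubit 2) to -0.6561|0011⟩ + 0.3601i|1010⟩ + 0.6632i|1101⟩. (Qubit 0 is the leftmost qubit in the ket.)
-0.6561|0011⟩ + 0.3601i|1010⟩ + 0.6632i|1111⟩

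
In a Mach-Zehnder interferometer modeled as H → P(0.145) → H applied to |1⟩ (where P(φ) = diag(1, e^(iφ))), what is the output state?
(0.005247 - 0.07225i)|0⟩ + (0.9948 + 0.07225i)|1⟩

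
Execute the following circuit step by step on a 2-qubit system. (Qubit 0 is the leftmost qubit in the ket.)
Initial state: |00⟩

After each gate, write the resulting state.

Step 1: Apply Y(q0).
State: i|10⟩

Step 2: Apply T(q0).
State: (-1/√2 + (1/√2)i)|10⟩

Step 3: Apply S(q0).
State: (-1/√2 - (1/√2)i)|10⟩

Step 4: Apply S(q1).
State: (-1/√2 - (1/√2)i)|10⟩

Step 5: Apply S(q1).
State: (-1/√2 - (1/√2)i)|10⟩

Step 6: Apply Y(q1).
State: (1/√2 - (1/√2)i)|11⟩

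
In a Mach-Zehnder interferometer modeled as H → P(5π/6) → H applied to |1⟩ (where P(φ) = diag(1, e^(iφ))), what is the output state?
(0.933 - 0.25i)|0⟩ + (0.06699 + 0.25i)|1⟩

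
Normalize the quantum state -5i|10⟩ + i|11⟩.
-0.9806i|10⟩ + 0.1961i|11⟩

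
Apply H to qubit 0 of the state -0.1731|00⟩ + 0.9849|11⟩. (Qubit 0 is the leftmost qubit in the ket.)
-0.1224|00⟩ + 0.6964|01⟩ - 0.1224|10⟩ - 0.6964|11⟩

H on qubit 0 mixes each pair of kets that differ only in qubit 0: amplitudes (a, b) of (|…0…⟩, |…1…⟩) become ((a + b)/√2, (a − b)/√2). Kets absent from the input have amplitude 0.
(|00⟩, |10⟩): (a, b) = (-0.1731, 0) → (-0.1224, -0.1224)
(|01⟩, |11⟩): (a, b) = (0, 0.9849) → (0.6964, -0.6964)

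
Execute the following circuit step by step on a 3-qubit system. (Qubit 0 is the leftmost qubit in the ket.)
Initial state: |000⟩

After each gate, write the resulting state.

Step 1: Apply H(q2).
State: 1/√2|000⟩ + 1/√2|001⟩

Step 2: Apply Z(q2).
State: 1/√2|000⟩ - 1/√2|001⟩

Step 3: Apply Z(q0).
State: 1/√2|000⟩ - 1/√2|001⟩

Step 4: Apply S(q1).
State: 1/√2|000⟩ - 1/√2|001⟩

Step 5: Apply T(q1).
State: 1/√2|000⟩ - 1/√2|001⟩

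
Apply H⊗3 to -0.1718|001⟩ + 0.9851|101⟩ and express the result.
0.2875|000⟩ - 0.2875|001⟩ + 0.2875|010⟩ - 0.2875|011⟩ - 0.409|100⟩ + 0.409|101⟩ - 0.409|110⟩ + 0.409|111⟩

H⊗3 gives amp(|y⟩) = (1/2√2) Σ_x (−1)^(x·y) amp(|x⟩), where x·y is the number of positions in which both x and y have a 1.
|000⟩: (-0.1718 + 0.9851)/(2√2) = 0.2875
|001⟩: (0.1718 - 0.9851)/(2√2) = -0.2875
|010⟩: (-0.1718 + 0.9851)/(2√2) = 0.2875
|011⟩: (0.1718 - 0.9851)/(2√2) = -0.2875
|100⟩: (-0.1718 - 0.9851)/(2√2) = -0.409
|101⟩: (0.1718 + 0.9851)/(2√2) = 0.409
|110⟩: (-0.1718 - 0.9851)/(2√2) = -0.409
|111⟩: (0.1718 + 0.9851)/(2√2) = 0.409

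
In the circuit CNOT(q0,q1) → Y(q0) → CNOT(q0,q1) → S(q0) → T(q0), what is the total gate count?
5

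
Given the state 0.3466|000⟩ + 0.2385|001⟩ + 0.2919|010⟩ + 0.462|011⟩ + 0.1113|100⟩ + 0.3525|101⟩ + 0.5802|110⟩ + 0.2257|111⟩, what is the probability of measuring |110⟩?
0.3366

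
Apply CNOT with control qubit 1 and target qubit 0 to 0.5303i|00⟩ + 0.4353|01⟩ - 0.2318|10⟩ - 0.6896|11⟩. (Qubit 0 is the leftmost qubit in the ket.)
0.5303i|00⟩ - 0.6896|01⟩ - 0.2318|10⟩ + 0.4353|11⟩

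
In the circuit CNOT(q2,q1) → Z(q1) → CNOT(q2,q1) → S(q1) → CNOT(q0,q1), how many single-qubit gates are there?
2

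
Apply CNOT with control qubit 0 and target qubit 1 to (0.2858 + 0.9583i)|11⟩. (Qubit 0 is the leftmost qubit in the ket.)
(0.2858 + 0.9583i)|10⟩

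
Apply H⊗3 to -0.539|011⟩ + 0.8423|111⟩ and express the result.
0.1072|000⟩ - 0.1072|001⟩ - 0.1072|010⟩ + 0.1072|011⟩ - 0.4884|100⟩ + 0.4884|101⟩ + 0.4884|110⟩ - 0.4884|111⟩

H⊗3 gives amp(|y⟩) = (1/2√2) Σ_x (−1)^(x·y) amp(|x⟩), where x·y is the number of positions in which both x and y have a 1.
|000⟩: (-0.539 + 0.8423)/(2√2) = 0.1072
|001⟩: (0.539 - 0.8423)/(2√2) = -0.1072
|010⟩: (0.539 - 0.8423)/(2√2) = -0.1072
|011⟩: (-0.539 + 0.8423)/(2√2) = 0.1072
|100⟩: (-0.539 - 0.8423)/(2√2) = -0.4884
|101⟩: (0.539 + 0.8423)/(2√2) = 0.4884
|110⟩: (0.539 + 0.8423)/(2√2) = 0.4884
|111⟩: (-0.539 - 0.8423)/(2√2) = -0.4884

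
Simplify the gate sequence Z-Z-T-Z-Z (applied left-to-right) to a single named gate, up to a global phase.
T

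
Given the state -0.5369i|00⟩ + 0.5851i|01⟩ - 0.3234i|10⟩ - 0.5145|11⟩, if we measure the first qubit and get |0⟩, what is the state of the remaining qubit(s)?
-0.6761i|0⟩ + 0.7368i|1⟩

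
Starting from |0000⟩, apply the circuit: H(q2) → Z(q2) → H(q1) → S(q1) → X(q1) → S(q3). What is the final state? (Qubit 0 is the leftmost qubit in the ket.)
(1/2)i|0000⟩ - (1/2)i|0010⟩ + 1/2|0100⟩ - 1/2|0110⟩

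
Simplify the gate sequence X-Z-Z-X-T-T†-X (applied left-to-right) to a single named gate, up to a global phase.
X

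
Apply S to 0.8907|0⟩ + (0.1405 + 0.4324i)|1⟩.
0.8907|0⟩ + (-0.4324 + 0.1405i)|1⟩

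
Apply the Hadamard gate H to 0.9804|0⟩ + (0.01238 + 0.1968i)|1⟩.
(0.702 + 0.1392i)|0⟩ + (0.6845 - 0.1392i)|1⟩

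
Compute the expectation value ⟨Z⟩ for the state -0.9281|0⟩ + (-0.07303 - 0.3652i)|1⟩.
0.7227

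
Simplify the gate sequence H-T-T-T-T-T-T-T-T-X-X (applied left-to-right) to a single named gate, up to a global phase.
H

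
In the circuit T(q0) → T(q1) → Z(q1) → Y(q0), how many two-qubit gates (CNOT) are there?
0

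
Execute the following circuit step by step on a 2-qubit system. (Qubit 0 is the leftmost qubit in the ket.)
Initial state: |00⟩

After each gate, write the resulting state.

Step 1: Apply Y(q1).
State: i|01⟩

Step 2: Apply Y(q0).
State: -|11⟩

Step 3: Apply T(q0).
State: (-1/√2 - (1/√2)i)|11⟩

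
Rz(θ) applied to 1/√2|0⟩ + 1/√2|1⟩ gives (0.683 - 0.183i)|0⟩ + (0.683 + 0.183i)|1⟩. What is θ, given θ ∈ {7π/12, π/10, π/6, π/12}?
π/6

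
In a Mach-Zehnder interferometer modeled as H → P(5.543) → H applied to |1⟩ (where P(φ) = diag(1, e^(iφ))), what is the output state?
(0.1308 + 0.3372i)|0⟩ + (0.8692 - 0.3372i)|1⟩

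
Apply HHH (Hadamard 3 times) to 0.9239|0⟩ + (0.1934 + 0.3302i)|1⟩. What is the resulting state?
(0.7901 + 0.2335i)|0⟩ + (0.5165 - 0.2335i)|1⟩

H² = I, so H^3 = H: a single Hadamard. With (a, b) = (0.9239, (0.1934 + 0.3302i)), H gives ((a + b)/√2, (a − b)/√2) = ((0.7901 + 0.2335i), (0.5165 - 0.2335i)).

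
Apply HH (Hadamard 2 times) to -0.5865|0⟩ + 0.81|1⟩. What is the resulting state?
-0.5865|0⟩ + 0.81|1⟩

H² = I, so an even number of Hadamards cancels: H^2 = I and the state is unchanged.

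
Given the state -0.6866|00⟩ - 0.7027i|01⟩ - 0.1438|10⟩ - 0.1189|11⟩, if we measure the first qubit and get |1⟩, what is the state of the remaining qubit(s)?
-0.7707|0⟩ - 0.6372|1⟩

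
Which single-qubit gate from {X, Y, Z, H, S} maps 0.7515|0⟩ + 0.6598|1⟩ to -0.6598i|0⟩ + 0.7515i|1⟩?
Y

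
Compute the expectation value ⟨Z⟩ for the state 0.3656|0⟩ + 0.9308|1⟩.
-0.7327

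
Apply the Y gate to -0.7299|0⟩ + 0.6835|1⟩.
-0.6835i|0⟩ - 0.7299i|1⟩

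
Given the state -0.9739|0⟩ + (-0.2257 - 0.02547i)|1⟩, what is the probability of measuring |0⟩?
0.9485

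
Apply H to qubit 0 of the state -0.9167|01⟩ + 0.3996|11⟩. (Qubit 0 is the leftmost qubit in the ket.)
-0.3656|01⟩ - 0.9308|11⟩

H on qubit 0 mixes each pair of kets that differ only in qubit 0: amplitudes (a, b) of (|…0…⟩, |…1…⟩) become ((a + b)/√2, (a − b)/√2). Kets absent from the input have amplitude 0.
(|01⟩, |11⟩): (a, b) = (-0.9167, 0.3996) → (-0.3656, -0.9308)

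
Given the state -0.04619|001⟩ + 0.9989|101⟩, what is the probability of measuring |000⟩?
0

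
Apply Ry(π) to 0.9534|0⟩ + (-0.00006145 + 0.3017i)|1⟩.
(0.00006145 - 0.3017i)|0⟩ + 0.9534|1⟩

Ry(π) = [[cos(θ/2), −sin(θ/2)], [sin(θ/2), cos(θ/2)]]; θ = π, cos(θ/2) ≈ 0, sin(θ/2) ≈ 1.
With a = amp(|0⟩) = 0.9534 and b = amp(|1⟩) = (-0.00006145 + 0.3017i):
new amp(|0⟩) = (-1)·b = (0.00006145 - 0.3017i)
new amp(|1⟩) = (1)·a = 0.9534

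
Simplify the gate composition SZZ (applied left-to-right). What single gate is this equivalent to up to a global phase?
S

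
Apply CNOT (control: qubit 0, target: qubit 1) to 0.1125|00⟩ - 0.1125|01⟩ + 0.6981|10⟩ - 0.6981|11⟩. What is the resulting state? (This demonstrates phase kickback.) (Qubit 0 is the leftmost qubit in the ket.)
0.1125|00⟩ - 0.1125|01⟩ - 0.6981|10⟩ + 0.6981|11⟩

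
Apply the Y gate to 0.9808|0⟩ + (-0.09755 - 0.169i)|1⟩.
(-0.169 + 0.09755i)|0⟩ + 0.9808i|1⟩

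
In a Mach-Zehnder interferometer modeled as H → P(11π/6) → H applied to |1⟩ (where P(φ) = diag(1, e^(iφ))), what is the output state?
(0.06699 + 0.25i)|0⟩ + (0.933 - 0.25i)|1⟩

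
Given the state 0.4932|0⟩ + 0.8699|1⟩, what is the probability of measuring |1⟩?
0.7567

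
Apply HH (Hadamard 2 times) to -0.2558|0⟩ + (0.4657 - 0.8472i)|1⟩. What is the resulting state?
-0.2558|0⟩ + (0.4657 - 0.8472i)|1⟩

H² = I, so an even number of Hadamards cancels: H^2 = I and the state is unchanged.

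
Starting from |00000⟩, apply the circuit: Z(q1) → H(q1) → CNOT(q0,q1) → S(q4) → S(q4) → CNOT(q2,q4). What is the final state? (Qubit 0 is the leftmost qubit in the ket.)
1/√2|00000⟩ + 1/√2|01000⟩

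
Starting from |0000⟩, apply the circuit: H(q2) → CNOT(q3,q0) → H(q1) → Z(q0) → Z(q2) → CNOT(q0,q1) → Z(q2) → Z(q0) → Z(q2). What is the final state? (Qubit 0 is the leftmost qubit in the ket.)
1/2|0000⟩ - 1/2|0010⟩ + 1/2|0100⟩ - 1/2|0110⟩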